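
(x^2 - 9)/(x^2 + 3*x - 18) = (x + 3)/(x + 6)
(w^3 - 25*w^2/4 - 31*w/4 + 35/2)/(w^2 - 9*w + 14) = (4*w^2 + 3*w - 10)/(4*(w - 2))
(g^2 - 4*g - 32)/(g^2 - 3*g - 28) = (g - 8)/(g - 7)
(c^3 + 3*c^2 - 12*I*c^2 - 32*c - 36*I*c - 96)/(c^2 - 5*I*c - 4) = (c^2 + c*(3 - 8*I) - 24*I)/(c - I)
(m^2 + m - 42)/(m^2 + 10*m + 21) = (m - 6)/(m + 3)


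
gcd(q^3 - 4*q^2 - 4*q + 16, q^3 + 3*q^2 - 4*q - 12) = q^2 - 4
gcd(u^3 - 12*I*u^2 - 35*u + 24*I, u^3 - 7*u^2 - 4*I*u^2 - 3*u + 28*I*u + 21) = u^2 - 4*I*u - 3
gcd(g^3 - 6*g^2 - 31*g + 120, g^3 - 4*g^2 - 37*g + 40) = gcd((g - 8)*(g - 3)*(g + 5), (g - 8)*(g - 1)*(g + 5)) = g^2 - 3*g - 40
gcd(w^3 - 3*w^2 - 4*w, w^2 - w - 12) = w - 4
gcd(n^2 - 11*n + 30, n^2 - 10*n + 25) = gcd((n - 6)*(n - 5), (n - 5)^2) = n - 5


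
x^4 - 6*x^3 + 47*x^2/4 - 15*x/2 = x*(x - 5/2)*(x - 2)*(x - 3/2)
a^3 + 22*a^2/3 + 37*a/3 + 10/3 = (a + 1/3)*(a + 2)*(a + 5)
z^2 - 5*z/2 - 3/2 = (z - 3)*(z + 1/2)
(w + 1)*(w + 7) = w^2 + 8*w + 7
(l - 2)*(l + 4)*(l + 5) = l^3 + 7*l^2 + 2*l - 40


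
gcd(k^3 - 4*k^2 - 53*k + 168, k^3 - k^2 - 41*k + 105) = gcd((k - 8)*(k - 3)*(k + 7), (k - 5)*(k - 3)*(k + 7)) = k^2 + 4*k - 21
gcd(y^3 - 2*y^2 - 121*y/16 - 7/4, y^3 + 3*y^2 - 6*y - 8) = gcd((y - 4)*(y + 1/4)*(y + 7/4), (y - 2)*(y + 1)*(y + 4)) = 1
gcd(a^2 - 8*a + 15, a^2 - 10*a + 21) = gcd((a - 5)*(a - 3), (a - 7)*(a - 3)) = a - 3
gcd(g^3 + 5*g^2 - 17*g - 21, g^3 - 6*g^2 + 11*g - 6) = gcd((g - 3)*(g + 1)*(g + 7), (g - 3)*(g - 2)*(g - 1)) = g - 3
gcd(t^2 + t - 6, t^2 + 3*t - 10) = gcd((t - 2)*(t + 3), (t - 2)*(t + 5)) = t - 2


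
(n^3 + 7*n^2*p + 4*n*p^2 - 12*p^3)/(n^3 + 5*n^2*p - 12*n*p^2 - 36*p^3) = (-n + p)/(-n + 3*p)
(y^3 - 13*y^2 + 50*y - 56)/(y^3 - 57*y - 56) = (-y^3 + 13*y^2 - 50*y + 56)/(-y^3 + 57*y + 56)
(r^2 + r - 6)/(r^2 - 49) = (r^2 + r - 6)/(r^2 - 49)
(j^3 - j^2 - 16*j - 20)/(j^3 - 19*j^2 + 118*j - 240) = (j^2 + 4*j + 4)/(j^2 - 14*j + 48)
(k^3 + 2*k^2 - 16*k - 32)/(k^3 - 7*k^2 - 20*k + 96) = (k^2 - 2*k - 8)/(k^2 - 11*k + 24)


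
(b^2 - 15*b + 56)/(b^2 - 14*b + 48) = (b - 7)/(b - 6)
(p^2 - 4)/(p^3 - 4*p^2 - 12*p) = (p - 2)/(p*(p - 6))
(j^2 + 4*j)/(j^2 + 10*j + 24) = j/(j + 6)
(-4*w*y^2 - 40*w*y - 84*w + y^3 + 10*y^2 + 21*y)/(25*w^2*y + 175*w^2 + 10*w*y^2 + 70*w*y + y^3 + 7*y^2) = (-4*w*y - 12*w + y^2 + 3*y)/(25*w^2 + 10*w*y + y^2)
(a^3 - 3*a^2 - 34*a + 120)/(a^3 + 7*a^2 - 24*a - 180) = (a - 4)/(a + 6)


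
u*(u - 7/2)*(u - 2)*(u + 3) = u^4 - 5*u^3/2 - 19*u^2/2 + 21*u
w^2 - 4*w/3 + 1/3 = (w - 1)*(w - 1/3)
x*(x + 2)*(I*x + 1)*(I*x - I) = -x^4 - x^3 + I*x^3 + 2*x^2 + I*x^2 - 2*I*x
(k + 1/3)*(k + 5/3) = k^2 + 2*k + 5/9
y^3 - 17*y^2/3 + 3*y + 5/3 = (y - 5)*(y - 1)*(y + 1/3)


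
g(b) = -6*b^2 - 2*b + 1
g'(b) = -12*b - 2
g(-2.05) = -20.12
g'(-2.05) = 22.60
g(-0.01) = 1.02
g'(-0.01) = -1.88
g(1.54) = -16.31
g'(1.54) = -20.48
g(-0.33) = 1.01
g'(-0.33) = 1.96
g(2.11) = -29.93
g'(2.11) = -27.32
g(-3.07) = -49.41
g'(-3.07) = 34.84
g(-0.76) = -0.95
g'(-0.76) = 7.12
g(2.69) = -47.80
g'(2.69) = -34.28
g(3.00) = -59.00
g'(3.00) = -38.00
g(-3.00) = -47.00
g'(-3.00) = 34.00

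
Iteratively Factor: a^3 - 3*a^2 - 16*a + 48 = (a - 3)*(a^2 - 16) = (a - 3)*(a + 4)*(a - 4)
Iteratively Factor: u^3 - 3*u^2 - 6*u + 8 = (u - 1)*(u^2 - 2*u - 8) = (u - 4)*(u - 1)*(u + 2)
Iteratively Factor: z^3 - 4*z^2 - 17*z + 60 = (z - 3)*(z^2 - z - 20) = (z - 3)*(z + 4)*(z - 5)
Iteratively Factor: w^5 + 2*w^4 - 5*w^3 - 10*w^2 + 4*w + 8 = (w + 2)*(w^4 - 5*w^2 + 4) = (w - 1)*(w + 2)*(w^3 + w^2 - 4*w - 4) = (w - 1)*(w + 1)*(w + 2)*(w^2 - 4) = (w - 2)*(w - 1)*(w + 1)*(w + 2)*(w + 2)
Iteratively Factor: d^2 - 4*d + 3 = (d - 1)*(d - 3)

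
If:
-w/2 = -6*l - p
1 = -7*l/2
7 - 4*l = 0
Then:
No Solution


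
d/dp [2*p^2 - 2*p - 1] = 4*p - 2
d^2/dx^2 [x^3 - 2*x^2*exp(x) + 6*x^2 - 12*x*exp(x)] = -2*x^2*exp(x) - 20*x*exp(x) + 6*x - 28*exp(x) + 12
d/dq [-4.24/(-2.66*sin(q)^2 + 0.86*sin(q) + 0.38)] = (3.6464 - 22.5568*sin(q))*cos(q)/(-2.66*sin(q)^2 + 0.86*sin(q) + 0.38)^2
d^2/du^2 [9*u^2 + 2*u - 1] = 18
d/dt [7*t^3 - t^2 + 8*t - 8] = 21*t^2 - 2*t + 8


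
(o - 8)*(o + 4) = o^2 - 4*o - 32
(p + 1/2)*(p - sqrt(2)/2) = p^2 - sqrt(2)*p/2 + p/2 - sqrt(2)/4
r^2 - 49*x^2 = (r - 7*x)*(r + 7*x)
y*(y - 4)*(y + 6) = y^3 + 2*y^2 - 24*y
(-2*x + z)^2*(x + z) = 4*x^3 - 3*x*z^2 + z^3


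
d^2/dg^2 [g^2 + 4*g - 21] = 2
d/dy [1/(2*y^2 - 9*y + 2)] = (9 - 4*y)/(2*y^2 - 9*y + 2)^2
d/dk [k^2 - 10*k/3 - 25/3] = 2*k - 10/3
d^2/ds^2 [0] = 0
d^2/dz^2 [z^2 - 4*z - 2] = 2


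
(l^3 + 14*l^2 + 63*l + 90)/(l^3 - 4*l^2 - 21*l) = (l^2 + 11*l + 30)/(l*(l - 7))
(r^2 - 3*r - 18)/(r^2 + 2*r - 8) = (r^2 - 3*r - 18)/(r^2 + 2*r - 8)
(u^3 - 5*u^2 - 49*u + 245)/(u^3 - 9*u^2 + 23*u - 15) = (u^2 - 49)/(u^2 - 4*u + 3)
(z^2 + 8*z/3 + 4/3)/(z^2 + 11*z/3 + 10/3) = (3*z + 2)/(3*z + 5)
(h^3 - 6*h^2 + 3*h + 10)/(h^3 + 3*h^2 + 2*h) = (h^2 - 7*h + 10)/(h*(h + 2))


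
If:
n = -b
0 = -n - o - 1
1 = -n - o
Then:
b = o + 1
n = -o - 1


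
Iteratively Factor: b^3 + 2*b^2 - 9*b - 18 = (b - 3)*(b^2 + 5*b + 6) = (b - 3)*(b + 2)*(b + 3)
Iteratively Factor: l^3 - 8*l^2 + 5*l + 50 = (l - 5)*(l^2 - 3*l - 10) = (l - 5)*(l + 2)*(l - 5)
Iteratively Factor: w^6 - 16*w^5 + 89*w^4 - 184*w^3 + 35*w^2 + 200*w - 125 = (w - 5)*(w^5 - 11*w^4 + 34*w^3 - 14*w^2 - 35*w + 25) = (w - 5)*(w - 1)*(w^4 - 10*w^3 + 24*w^2 + 10*w - 25) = (w - 5)^2*(w - 1)*(w^3 - 5*w^2 - w + 5) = (w - 5)^3*(w - 1)*(w^2 - 1) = (w - 5)^3*(w - 1)^2*(w + 1)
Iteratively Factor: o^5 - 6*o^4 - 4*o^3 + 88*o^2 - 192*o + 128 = (o - 2)*(o^4 - 4*o^3 - 12*o^2 + 64*o - 64) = (o - 4)*(o - 2)*(o^3 - 12*o + 16) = (o - 4)*(o - 2)^2*(o^2 + 2*o - 8) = (o - 4)*(o - 2)^3*(o + 4)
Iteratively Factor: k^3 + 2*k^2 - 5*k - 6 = (k - 2)*(k^2 + 4*k + 3) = (k - 2)*(k + 1)*(k + 3)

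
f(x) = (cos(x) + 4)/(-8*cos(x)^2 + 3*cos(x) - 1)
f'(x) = (-16*sin(x)*cos(x) + 3*sin(x))*(cos(x) + 4)/(-8*cos(x)^2 + 3*cos(x) - 1)^2 - sin(x)/(-8*cos(x)^2 + 3*cos(x) - 1)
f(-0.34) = -0.94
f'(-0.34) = 0.65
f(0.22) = -0.87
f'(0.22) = -0.38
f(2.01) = -0.96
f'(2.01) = 2.53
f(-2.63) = -0.32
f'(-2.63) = -0.33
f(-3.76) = -0.36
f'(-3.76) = 0.45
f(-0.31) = -0.92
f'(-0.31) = 0.58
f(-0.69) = -1.39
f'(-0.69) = 2.21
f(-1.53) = -4.54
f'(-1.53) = -13.06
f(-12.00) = -1.16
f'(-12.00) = -1.44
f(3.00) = -0.25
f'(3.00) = 0.07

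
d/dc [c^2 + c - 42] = 2*c + 1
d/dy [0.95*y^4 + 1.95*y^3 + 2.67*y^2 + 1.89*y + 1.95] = 3.8*y^3 + 5.85*y^2 + 5.34*y + 1.89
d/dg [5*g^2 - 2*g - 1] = 10*g - 2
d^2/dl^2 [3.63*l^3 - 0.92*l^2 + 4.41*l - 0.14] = 21.78*l - 1.84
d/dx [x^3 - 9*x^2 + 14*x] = 3*x^2 - 18*x + 14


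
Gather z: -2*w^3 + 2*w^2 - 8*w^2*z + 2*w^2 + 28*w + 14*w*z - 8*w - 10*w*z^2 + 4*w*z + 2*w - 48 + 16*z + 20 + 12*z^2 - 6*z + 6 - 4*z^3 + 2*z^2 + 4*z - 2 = -2*w^3 + 4*w^2 + 22*w - 4*z^3 + z^2*(14 - 10*w) + z*(-8*w^2 + 18*w + 14) - 24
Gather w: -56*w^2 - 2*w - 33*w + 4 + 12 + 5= -56*w^2 - 35*w + 21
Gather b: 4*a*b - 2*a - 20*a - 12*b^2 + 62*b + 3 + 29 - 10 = -22*a - 12*b^2 + b*(4*a + 62) + 22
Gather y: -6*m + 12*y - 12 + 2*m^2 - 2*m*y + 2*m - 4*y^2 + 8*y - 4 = 2*m^2 - 4*m - 4*y^2 + y*(20 - 2*m) - 16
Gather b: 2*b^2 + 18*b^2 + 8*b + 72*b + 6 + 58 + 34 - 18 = 20*b^2 + 80*b + 80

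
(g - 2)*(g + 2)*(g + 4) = g^3 + 4*g^2 - 4*g - 16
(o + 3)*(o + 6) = o^2 + 9*o + 18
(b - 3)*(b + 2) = b^2 - b - 6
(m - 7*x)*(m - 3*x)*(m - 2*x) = m^3 - 12*m^2*x + 41*m*x^2 - 42*x^3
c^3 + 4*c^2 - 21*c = c*(c - 3)*(c + 7)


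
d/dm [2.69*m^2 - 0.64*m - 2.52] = 5.38*m - 0.64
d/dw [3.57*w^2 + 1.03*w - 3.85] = 7.14*w + 1.03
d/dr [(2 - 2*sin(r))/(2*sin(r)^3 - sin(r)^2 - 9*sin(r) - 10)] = 2*(4*sin(r)^3 - 7*sin(r)^2 + 2*sin(r) + 19)*cos(r)/(-2*sin(r)^3 + sin(r)^2 + 9*sin(r) + 10)^2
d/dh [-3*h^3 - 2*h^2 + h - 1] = -9*h^2 - 4*h + 1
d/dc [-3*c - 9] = -3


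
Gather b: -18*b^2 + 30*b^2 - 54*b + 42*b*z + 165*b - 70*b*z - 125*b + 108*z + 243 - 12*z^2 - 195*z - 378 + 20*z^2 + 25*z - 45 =12*b^2 + b*(-28*z - 14) + 8*z^2 - 62*z - 180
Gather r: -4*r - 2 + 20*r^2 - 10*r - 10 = 20*r^2 - 14*r - 12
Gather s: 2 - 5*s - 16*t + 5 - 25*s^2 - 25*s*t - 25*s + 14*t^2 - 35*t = -25*s^2 + s*(-25*t - 30) + 14*t^2 - 51*t + 7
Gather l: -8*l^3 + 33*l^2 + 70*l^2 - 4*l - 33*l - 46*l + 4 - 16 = -8*l^3 + 103*l^2 - 83*l - 12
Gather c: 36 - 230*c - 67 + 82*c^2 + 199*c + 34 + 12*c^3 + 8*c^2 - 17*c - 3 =12*c^3 + 90*c^2 - 48*c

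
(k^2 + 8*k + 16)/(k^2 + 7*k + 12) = (k + 4)/(k + 3)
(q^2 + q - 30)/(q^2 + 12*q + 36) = (q - 5)/(q + 6)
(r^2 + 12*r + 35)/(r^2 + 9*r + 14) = (r + 5)/(r + 2)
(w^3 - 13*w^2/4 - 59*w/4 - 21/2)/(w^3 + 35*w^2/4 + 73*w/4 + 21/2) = (w - 6)/(w + 6)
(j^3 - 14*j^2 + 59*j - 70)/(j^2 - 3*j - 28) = (j^2 - 7*j + 10)/(j + 4)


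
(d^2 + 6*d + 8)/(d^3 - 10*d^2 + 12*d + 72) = (d + 4)/(d^2 - 12*d + 36)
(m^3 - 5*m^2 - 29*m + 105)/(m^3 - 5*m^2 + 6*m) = (m^2 - 2*m - 35)/(m*(m - 2))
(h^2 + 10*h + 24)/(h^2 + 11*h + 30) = (h + 4)/(h + 5)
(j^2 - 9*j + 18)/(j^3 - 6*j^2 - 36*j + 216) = (j - 3)/(j^2 - 36)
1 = 1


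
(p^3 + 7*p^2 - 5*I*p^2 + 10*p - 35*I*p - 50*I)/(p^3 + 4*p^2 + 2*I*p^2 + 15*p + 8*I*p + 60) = (p^3 + p^2*(7 - 5*I) + p*(10 - 35*I) - 50*I)/(p^3 + p^2*(4 + 2*I) + p*(15 + 8*I) + 60)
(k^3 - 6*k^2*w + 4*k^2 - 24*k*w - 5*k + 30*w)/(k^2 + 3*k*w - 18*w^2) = (k^3 - 6*k^2*w + 4*k^2 - 24*k*w - 5*k + 30*w)/(k^2 + 3*k*w - 18*w^2)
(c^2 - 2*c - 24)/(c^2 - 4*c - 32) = (c - 6)/(c - 8)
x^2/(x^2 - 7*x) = x/(x - 7)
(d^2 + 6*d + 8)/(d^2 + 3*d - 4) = (d + 2)/(d - 1)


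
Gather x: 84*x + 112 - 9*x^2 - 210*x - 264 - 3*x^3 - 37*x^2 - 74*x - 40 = -3*x^3 - 46*x^2 - 200*x - 192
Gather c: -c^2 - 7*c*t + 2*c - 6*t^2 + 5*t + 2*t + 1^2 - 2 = -c^2 + c*(2 - 7*t) - 6*t^2 + 7*t - 1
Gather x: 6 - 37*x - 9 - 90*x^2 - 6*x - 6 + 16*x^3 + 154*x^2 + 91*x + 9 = 16*x^3 + 64*x^2 + 48*x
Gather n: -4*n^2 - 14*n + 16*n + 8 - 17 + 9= -4*n^2 + 2*n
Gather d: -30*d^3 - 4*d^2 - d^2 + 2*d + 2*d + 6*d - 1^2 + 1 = -30*d^3 - 5*d^2 + 10*d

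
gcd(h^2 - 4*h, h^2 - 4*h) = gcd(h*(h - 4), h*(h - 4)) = h^2 - 4*h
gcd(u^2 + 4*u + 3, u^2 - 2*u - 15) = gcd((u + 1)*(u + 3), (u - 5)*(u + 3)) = u + 3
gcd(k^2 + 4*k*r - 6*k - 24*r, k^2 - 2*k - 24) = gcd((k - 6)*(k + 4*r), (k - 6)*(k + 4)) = k - 6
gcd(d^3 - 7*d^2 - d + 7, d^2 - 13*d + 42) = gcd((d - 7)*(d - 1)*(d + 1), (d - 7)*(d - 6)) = d - 7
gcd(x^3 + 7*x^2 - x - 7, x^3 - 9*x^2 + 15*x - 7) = x - 1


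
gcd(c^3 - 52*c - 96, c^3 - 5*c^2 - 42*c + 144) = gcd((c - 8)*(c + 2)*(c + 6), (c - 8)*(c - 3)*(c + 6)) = c^2 - 2*c - 48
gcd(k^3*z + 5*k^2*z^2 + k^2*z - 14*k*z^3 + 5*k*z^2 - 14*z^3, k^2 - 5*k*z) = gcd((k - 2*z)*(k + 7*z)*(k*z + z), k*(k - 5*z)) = 1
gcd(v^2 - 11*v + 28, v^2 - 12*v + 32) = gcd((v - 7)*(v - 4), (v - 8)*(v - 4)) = v - 4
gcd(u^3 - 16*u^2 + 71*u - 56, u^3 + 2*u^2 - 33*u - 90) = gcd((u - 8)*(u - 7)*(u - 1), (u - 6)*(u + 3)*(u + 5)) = 1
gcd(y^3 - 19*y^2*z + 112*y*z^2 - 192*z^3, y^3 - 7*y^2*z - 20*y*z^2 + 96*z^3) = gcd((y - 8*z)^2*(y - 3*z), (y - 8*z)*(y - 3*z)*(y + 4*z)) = y^2 - 11*y*z + 24*z^2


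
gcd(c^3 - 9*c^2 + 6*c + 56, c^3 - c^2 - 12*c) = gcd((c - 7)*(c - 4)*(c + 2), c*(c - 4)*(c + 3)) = c - 4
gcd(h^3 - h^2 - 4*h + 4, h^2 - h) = h - 1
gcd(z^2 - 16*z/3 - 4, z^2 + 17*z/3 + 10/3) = z + 2/3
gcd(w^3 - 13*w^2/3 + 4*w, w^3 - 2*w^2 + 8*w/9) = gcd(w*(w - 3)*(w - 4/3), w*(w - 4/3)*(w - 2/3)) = w^2 - 4*w/3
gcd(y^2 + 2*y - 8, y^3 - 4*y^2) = 1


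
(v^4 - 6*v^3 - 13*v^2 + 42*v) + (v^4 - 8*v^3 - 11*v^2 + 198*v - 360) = 2*v^4 - 14*v^3 - 24*v^2 + 240*v - 360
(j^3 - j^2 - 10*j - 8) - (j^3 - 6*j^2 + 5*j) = 5*j^2 - 15*j - 8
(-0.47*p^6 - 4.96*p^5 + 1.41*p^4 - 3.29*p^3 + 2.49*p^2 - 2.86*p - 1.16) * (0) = 0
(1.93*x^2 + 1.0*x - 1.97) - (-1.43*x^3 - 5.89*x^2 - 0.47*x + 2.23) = 1.43*x^3 + 7.82*x^2 + 1.47*x - 4.2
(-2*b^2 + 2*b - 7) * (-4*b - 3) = 8*b^3 - 2*b^2 + 22*b + 21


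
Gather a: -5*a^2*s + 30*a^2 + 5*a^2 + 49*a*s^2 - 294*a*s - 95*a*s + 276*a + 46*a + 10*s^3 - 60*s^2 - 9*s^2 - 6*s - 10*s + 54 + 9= a^2*(35 - 5*s) + a*(49*s^2 - 389*s + 322) + 10*s^3 - 69*s^2 - 16*s + 63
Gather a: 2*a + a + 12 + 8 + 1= 3*a + 21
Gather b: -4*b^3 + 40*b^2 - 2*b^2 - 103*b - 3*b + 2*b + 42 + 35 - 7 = -4*b^3 + 38*b^2 - 104*b + 70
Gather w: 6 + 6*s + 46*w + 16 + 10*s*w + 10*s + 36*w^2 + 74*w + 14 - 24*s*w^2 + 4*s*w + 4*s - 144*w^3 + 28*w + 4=20*s - 144*w^3 + w^2*(36 - 24*s) + w*(14*s + 148) + 40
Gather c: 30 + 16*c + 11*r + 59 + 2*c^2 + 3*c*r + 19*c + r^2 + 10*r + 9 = 2*c^2 + c*(3*r + 35) + r^2 + 21*r + 98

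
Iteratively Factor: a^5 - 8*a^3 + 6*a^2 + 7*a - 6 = (a + 1)*(a^4 - a^3 - 7*a^2 + 13*a - 6) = (a - 1)*(a + 1)*(a^3 - 7*a + 6) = (a - 1)^2*(a + 1)*(a^2 + a - 6) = (a - 2)*(a - 1)^2*(a + 1)*(a + 3)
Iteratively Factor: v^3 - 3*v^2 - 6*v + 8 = (v - 1)*(v^2 - 2*v - 8) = (v - 1)*(v + 2)*(v - 4)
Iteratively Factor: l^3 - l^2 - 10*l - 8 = (l - 4)*(l^2 + 3*l + 2) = (l - 4)*(l + 2)*(l + 1)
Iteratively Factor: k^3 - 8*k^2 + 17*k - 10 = (k - 1)*(k^2 - 7*k + 10) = (k - 5)*(k - 1)*(k - 2)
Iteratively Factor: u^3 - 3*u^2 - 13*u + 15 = (u - 5)*(u^2 + 2*u - 3) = (u - 5)*(u - 1)*(u + 3)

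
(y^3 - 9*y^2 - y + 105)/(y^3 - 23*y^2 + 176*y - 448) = (y^2 - 2*y - 15)/(y^2 - 16*y + 64)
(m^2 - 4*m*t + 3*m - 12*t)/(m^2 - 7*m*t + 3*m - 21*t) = (-m + 4*t)/(-m + 7*t)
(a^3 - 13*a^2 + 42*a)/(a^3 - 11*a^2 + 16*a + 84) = a/(a + 2)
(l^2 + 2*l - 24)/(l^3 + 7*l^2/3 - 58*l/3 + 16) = 3*(l - 4)/(3*l^2 - 11*l + 8)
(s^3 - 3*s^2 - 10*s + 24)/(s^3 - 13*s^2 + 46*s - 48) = (s^2 - s - 12)/(s^2 - 11*s + 24)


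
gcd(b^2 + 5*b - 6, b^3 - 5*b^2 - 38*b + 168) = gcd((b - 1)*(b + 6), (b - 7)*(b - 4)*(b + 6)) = b + 6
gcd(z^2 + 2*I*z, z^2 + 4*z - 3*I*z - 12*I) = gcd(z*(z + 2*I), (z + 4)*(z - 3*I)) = 1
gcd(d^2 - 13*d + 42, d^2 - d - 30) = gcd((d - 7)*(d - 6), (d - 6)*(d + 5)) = d - 6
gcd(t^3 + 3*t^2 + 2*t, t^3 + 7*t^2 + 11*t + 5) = t + 1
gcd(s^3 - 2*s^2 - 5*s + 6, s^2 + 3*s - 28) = 1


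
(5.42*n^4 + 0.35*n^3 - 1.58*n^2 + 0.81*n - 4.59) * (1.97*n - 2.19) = 10.6774*n^5 - 11.1803*n^4 - 3.8791*n^3 + 5.0559*n^2 - 10.8162*n + 10.0521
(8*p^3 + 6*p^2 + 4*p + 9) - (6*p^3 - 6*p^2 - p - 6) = 2*p^3 + 12*p^2 + 5*p + 15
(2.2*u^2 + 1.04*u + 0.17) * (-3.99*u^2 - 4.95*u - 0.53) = -8.778*u^4 - 15.0396*u^3 - 6.9923*u^2 - 1.3927*u - 0.0901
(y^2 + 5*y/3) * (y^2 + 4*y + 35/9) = y^4 + 17*y^3/3 + 95*y^2/9 + 175*y/27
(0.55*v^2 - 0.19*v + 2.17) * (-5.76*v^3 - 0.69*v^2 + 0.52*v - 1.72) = -3.168*v^5 + 0.7149*v^4 - 12.0821*v^3 - 2.5421*v^2 + 1.4552*v - 3.7324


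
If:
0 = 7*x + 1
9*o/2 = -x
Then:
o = 2/63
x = -1/7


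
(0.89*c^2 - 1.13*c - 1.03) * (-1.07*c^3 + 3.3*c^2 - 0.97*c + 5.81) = -0.9523*c^5 + 4.1461*c^4 - 3.4902*c^3 + 2.868*c^2 - 5.5662*c - 5.9843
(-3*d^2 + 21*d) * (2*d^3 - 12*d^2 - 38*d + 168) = -6*d^5 + 78*d^4 - 138*d^3 - 1302*d^2 + 3528*d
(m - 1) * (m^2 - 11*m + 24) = m^3 - 12*m^2 + 35*m - 24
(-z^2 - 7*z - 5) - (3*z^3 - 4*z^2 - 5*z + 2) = -3*z^3 + 3*z^2 - 2*z - 7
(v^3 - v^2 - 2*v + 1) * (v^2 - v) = v^5 - 2*v^4 - v^3 + 3*v^2 - v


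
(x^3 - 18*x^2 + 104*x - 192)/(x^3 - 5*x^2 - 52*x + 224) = (x - 6)/(x + 7)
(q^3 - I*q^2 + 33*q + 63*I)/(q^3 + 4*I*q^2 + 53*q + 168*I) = (q + 3*I)/(q + 8*I)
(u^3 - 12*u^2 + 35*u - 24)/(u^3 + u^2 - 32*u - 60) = (u^3 - 12*u^2 + 35*u - 24)/(u^3 + u^2 - 32*u - 60)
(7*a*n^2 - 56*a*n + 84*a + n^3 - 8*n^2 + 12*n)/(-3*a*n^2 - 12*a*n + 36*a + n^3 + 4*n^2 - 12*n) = (-7*a*n + 42*a - n^2 + 6*n)/(3*a*n + 18*a - n^2 - 6*n)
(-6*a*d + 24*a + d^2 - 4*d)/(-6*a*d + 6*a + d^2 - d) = (d - 4)/(d - 1)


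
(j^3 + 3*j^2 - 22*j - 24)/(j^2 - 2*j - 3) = (j^2 + 2*j - 24)/(j - 3)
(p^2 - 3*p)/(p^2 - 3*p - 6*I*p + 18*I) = p/(p - 6*I)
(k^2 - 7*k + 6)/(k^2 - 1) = (k - 6)/(k + 1)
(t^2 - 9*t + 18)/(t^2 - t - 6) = (t - 6)/(t + 2)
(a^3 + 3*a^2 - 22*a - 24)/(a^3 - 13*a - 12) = (a + 6)/(a + 3)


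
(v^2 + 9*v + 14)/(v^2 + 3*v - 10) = (v^2 + 9*v + 14)/(v^2 + 3*v - 10)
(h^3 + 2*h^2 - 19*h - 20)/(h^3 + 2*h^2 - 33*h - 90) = (h^2 - 3*h - 4)/(h^2 - 3*h - 18)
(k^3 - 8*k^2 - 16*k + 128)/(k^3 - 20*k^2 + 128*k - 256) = (k + 4)/(k - 8)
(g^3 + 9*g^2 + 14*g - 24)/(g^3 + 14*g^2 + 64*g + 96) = (g - 1)/(g + 4)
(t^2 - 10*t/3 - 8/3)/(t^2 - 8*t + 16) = (t + 2/3)/(t - 4)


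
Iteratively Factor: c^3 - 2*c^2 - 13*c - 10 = (c + 1)*(c^2 - 3*c - 10) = (c + 1)*(c + 2)*(c - 5)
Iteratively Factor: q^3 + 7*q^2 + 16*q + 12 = (q + 2)*(q^2 + 5*q + 6) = (q + 2)^2*(q + 3)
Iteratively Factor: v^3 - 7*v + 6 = (v - 1)*(v^2 + v - 6) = (v - 1)*(v + 3)*(v - 2)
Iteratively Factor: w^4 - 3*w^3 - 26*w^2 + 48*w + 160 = (w - 4)*(w^3 + w^2 - 22*w - 40) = (w - 4)*(w + 2)*(w^2 - w - 20) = (w - 4)*(w + 2)*(w + 4)*(w - 5)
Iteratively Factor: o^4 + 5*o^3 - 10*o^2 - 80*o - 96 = (o + 3)*(o^3 + 2*o^2 - 16*o - 32) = (o + 3)*(o + 4)*(o^2 - 2*o - 8) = (o + 2)*(o + 3)*(o + 4)*(o - 4)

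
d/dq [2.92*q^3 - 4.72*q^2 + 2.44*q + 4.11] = 8.76*q^2 - 9.44*q + 2.44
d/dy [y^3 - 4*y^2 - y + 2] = 3*y^2 - 8*y - 1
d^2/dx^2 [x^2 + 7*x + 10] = 2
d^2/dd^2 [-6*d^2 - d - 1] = -12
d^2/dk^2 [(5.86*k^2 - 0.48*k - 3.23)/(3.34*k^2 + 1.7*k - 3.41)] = (1.13686837721616e-13*k^4 - 77.2555360000001*k^3 + 184.255776*k^2 - 142.841112*k + 38.471288)/(37.259704*k^6 + 56.89356*k^5 - 85.163988*k^4 - 111.25888*k^3 + 86.948862*k^2 + 59.30331*k - 39.651821)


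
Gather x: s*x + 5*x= x*(s + 5)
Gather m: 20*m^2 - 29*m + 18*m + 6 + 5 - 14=20*m^2 - 11*m - 3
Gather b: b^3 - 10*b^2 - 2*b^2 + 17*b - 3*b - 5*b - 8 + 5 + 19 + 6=b^3 - 12*b^2 + 9*b + 22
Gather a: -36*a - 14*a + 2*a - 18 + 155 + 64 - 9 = 192 - 48*a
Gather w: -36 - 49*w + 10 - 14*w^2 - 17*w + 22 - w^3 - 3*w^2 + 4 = -w^3 - 17*w^2 - 66*w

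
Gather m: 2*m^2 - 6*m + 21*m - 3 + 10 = 2*m^2 + 15*m + 7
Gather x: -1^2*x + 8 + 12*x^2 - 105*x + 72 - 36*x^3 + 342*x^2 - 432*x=-36*x^3 + 354*x^2 - 538*x + 80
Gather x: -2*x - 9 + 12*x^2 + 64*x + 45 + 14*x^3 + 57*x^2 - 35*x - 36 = 14*x^3 + 69*x^2 + 27*x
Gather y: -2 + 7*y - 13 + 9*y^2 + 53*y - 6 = 9*y^2 + 60*y - 21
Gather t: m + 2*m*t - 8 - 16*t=m + t*(2*m - 16) - 8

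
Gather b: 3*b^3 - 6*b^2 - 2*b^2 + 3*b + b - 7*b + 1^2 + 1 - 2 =3*b^3 - 8*b^2 - 3*b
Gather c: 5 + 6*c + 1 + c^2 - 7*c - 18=c^2 - c - 12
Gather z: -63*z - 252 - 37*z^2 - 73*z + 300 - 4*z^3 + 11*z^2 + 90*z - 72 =-4*z^3 - 26*z^2 - 46*z - 24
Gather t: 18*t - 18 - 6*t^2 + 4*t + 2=-6*t^2 + 22*t - 16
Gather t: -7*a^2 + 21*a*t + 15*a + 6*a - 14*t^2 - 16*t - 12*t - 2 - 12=-7*a^2 + 21*a - 14*t^2 + t*(21*a - 28) - 14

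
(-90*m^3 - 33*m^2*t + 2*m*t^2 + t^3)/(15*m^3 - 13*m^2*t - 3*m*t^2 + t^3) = (-30*m^2 - m*t + t^2)/(5*m^2 - 6*m*t + t^2)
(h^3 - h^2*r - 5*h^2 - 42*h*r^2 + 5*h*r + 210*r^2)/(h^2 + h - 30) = (h^2 - h*r - 42*r^2)/(h + 6)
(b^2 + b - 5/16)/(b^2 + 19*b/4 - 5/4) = (b + 5/4)/(b + 5)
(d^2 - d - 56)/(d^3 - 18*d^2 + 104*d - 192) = (d + 7)/(d^2 - 10*d + 24)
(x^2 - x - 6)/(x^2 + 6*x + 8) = (x - 3)/(x + 4)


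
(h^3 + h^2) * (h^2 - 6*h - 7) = h^5 - 5*h^4 - 13*h^3 - 7*h^2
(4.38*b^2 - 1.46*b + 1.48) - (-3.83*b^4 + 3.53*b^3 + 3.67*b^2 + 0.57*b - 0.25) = 3.83*b^4 - 3.53*b^3 + 0.71*b^2 - 2.03*b + 1.73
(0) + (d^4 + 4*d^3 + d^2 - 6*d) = d^4 + 4*d^3 + d^2 - 6*d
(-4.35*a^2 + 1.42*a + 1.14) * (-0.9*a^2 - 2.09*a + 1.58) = 3.915*a^4 + 7.8135*a^3 - 10.8668*a^2 - 0.139*a + 1.8012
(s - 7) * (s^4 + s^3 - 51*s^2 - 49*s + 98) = s^5 - 6*s^4 - 58*s^3 + 308*s^2 + 441*s - 686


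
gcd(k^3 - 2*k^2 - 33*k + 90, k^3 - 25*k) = k - 5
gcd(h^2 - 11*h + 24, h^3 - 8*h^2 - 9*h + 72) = h^2 - 11*h + 24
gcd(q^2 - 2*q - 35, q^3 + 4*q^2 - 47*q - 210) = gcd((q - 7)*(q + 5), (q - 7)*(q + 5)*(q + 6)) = q^2 - 2*q - 35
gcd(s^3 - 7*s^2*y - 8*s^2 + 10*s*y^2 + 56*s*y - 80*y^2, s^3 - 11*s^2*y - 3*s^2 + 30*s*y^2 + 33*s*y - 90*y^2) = -s + 5*y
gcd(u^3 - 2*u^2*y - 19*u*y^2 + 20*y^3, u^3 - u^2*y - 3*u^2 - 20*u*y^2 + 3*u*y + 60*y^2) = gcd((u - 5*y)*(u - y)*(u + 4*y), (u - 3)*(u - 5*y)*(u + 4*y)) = -u^2 + u*y + 20*y^2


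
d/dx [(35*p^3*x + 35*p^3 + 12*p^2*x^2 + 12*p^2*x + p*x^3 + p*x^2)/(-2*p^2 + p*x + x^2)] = p*(-70*p^4 - 48*p^3*x - 59*p^3 - 29*p^2*x^2 - 74*p^2*x + 2*p*x^3 - 11*p*x^2 + x^4)/(4*p^4 - 4*p^3*x - 3*p^2*x^2 + 2*p*x^3 + x^4)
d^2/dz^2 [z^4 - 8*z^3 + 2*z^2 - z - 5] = 12*z^2 - 48*z + 4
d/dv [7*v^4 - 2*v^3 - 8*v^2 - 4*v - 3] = 28*v^3 - 6*v^2 - 16*v - 4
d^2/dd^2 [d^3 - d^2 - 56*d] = 6*d - 2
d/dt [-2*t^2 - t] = -4*t - 1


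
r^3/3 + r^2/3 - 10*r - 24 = (r/3 + 1)*(r - 6)*(r + 4)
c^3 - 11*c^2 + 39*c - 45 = (c - 5)*(c - 3)^2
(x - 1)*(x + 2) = x^2 + x - 2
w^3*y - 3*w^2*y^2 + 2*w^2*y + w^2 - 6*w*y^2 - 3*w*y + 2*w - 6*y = (w + 2)*(w - 3*y)*(w*y + 1)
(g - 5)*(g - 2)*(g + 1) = g^3 - 6*g^2 + 3*g + 10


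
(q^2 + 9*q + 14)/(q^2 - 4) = (q + 7)/(q - 2)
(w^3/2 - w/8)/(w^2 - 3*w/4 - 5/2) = (4*w^3 - w)/(8*w^2 - 6*w - 20)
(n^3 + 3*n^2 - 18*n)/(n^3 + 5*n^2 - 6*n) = (n - 3)/(n - 1)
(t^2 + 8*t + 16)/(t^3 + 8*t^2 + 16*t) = 1/t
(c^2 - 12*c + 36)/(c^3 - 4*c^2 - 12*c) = (c - 6)/(c*(c + 2))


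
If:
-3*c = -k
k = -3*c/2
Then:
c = 0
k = 0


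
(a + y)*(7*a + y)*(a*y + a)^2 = 7*a^4*y^2 + 14*a^4*y + 7*a^4 + 8*a^3*y^3 + 16*a^3*y^2 + 8*a^3*y + a^2*y^4 + 2*a^2*y^3 + a^2*y^2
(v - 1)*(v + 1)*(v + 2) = v^3 + 2*v^2 - v - 2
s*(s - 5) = s^2 - 5*s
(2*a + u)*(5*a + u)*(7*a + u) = 70*a^3 + 59*a^2*u + 14*a*u^2 + u^3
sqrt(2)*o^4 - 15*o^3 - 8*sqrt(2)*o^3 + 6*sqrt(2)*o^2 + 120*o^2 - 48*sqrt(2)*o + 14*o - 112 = (o - 8)*(o - 7*sqrt(2))*(o - sqrt(2))*(sqrt(2)*o + 1)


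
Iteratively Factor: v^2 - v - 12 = (v + 3)*(v - 4)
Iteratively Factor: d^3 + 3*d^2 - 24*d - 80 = (d + 4)*(d^2 - d - 20) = (d + 4)^2*(d - 5)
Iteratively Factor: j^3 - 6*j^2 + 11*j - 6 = (j - 3)*(j^2 - 3*j + 2) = (j - 3)*(j - 2)*(j - 1)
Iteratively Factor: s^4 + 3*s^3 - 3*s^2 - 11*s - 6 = (s + 1)*(s^3 + 2*s^2 - 5*s - 6) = (s + 1)^2*(s^2 + s - 6) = (s - 2)*(s + 1)^2*(s + 3)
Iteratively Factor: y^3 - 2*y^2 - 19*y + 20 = (y - 1)*(y^2 - y - 20) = (y - 1)*(y + 4)*(y - 5)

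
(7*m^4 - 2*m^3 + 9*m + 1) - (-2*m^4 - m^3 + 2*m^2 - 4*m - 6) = 9*m^4 - m^3 - 2*m^2 + 13*m + 7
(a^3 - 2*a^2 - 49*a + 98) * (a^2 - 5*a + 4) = a^5 - 7*a^4 - 35*a^3 + 335*a^2 - 686*a + 392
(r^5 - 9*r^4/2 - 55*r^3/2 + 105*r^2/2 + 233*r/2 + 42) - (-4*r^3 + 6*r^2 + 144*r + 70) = r^5 - 9*r^4/2 - 47*r^3/2 + 93*r^2/2 - 55*r/2 - 28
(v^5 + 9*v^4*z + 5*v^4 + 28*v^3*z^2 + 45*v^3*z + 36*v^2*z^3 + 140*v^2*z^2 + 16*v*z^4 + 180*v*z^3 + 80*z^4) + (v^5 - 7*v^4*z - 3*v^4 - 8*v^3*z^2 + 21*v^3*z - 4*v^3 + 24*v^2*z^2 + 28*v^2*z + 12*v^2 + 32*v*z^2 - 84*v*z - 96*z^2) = 2*v^5 + 2*v^4*z + 2*v^4 + 20*v^3*z^2 + 66*v^3*z - 4*v^3 + 36*v^2*z^3 + 164*v^2*z^2 + 28*v^2*z + 12*v^2 + 16*v*z^4 + 180*v*z^3 + 32*v*z^2 - 84*v*z + 80*z^4 - 96*z^2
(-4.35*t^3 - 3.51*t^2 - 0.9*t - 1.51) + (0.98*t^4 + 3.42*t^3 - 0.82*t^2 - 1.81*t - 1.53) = 0.98*t^4 - 0.93*t^3 - 4.33*t^2 - 2.71*t - 3.04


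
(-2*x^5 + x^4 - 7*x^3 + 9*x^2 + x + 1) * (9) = -18*x^5 + 9*x^4 - 63*x^3 + 81*x^2 + 9*x + 9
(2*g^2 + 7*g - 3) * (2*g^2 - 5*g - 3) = 4*g^4 + 4*g^3 - 47*g^2 - 6*g + 9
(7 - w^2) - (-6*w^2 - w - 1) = 5*w^2 + w + 8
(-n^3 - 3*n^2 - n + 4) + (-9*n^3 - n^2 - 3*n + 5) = -10*n^3 - 4*n^2 - 4*n + 9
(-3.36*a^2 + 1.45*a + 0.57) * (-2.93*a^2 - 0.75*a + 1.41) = 9.8448*a^4 - 1.7285*a^3 - 7.4952*a^2 + 1.617*a + 0.8037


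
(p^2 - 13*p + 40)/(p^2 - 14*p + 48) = (p - 5)/(p - 6)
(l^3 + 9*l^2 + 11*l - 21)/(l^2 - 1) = (l^2 + 10*l + 21)/(l + 1)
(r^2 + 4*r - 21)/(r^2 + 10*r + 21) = (r - 3)/(r + 3)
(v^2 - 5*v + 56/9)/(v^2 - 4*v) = (v^2 - 5*v + 56/9)/(v*(v - 4))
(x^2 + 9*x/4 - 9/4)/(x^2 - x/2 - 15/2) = (-4*x^2 - 9*x + 9)/(2*(-2*x^2 + x + 15))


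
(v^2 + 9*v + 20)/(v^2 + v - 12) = (v + 5)/(v - 3)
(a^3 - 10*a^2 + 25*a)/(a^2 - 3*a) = (a^2 - 10*a + 25)/(a - 3)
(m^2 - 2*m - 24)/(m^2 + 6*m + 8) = (m - 6)/(m + 2)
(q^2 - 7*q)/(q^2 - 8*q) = (q - 7)/(q - 8)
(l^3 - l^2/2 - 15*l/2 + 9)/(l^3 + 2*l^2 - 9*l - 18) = (l^2 - 7*l/2 + 3)/(l^2 - l - 6)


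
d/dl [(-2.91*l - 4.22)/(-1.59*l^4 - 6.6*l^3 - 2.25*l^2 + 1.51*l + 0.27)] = (-13.8807*l^4 - 65.2512*l^3 - 90.1035*l^2 - 18.99*l + 5.5865)/(2.5281*l^8 + 20.988*l^7 + 50.715*l^6 + 24.8982*l^5 - 15.7281*l^4 - 10.359*l^3 + 1.0651*l^2 + 0.8154*l + 0.0729)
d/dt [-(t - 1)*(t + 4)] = -2*t - 3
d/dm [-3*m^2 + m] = 1 - 6*m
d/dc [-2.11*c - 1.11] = -2.11000000000000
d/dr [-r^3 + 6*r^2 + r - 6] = -3*r^2 + 12*r + 1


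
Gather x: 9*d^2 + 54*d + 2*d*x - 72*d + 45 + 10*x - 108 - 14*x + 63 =9*d^2 - 18*d + x*(2*d - 4)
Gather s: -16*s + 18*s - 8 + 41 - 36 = 2*s - 3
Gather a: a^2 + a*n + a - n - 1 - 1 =a^2 + a*(n + 1) - n - 2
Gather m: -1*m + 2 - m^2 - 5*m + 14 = -m^2 - 6*m + 16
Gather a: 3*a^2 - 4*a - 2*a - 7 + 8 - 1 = 3*a^2 - 6*a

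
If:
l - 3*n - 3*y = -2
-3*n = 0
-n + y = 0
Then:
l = -2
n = 0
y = 0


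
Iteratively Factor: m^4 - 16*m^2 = (m + 4)*(m^3 - 4*m^2) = (m - 4)*(m + 4)*(m^2) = m*(m - 4)*(m + 4)*(m)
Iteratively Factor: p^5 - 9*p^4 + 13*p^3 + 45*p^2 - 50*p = (p + 2)*(p^4 - 11*p^3 + 35*p^2 - 25*p) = (p - 5)*(p + 2)*(p^3 - 6*p^2 + 5*p) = p*(p - 5)*(p + 2)*(p^2 - 6*p + 5) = p*(p - 5)^2*(p + 2)*(p - 1)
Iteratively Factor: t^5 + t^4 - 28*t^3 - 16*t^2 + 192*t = (t + 4)*(t^4 - 3*t^3 - 16*t^2 + 48*t) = t*(t + 4)*(t^3 - 3*t^2 - 16*t + 48) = t*(t - 3)*(t + 4)*(t^2 - 16) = t*(t - 3)*(t + 4)^2*(t - 4)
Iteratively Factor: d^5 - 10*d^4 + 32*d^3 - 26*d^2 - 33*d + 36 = (d - 4)*(d^4 - 6*d^3 + 8*d^2 + 6*d - 9) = (d - 4)*(d - 1)*(d^3 - 5*d^2 + 3*d + 9) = (d - 4)*(d - 3)*(d - 1)*(d^2 - 2*d - 3) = (d - 4)*(d - 3)^2*(d - 1)*(d + 1)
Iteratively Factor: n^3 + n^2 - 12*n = (n - 3)*(n^2 + 4*n) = n*(n - 3)*(n + 4)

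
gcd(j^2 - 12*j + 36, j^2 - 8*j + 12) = j - 6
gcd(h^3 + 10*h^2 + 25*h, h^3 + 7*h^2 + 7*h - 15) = h + 5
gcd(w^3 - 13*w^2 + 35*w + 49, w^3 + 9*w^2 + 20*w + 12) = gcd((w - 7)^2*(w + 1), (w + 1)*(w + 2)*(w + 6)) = w + 1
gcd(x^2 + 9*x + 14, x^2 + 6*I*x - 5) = 1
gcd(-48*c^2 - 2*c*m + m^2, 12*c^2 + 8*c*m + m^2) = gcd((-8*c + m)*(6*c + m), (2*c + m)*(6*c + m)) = 6*c + m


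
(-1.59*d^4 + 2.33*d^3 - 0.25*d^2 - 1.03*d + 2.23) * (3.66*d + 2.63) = -5.8194*d^5 + 4.3461*d^4 + 5.2129*d^3 - 4.4273*d^2 + 5.4529*d + 5.8649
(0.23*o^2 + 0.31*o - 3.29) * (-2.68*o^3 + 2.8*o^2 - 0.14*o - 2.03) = -0.6164*o^5 - 0.1868*o^4 + 9.653*o^3 - 9.7223*o^2 - 0.1687*o + 6.6787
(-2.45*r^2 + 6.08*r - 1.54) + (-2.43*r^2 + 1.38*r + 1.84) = -4.88*r^2 + 7.46*r + 0.3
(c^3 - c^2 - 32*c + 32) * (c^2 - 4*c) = c^5 - 5*c^4 - 28*c^3 + 160*c^2 - 128*c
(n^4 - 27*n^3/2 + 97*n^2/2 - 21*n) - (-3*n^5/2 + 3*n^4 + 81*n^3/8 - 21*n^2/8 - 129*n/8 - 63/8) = 3*n^5/2 - 2*n^4 - 189*n^3/8 + 409*n^2/8 - 39*n/8 + 63/8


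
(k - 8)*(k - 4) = k^2 - 12*k + 32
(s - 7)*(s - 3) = s^2 - 10*s + 21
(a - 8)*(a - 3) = a^2 - 11*a + 24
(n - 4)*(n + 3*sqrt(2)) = n^2 - 4*n + 3*sqrt(2)*n - 12*sqrt(2)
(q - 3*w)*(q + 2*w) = q^2 - q*w - 6*w^2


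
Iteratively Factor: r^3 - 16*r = (r - 4)*(r^2 + 4*r) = r*(r - 4)*(r + 4)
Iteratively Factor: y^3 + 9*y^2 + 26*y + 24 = (y + 4)*(y^2 + 5*y + 6) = (y + 2)*(y + 4)*(y + 3)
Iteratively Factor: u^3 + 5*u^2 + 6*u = (u + 3)*(u^2 + 2*u) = u*(u + 3)*(u + 2)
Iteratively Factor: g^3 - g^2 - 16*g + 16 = (g - 1)*(g^2 - 16) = (g - 4)*(g - 1)*(g + 4)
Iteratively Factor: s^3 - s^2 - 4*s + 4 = (s - 2)*(s^2 + s - 2) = (s - 2)*(s + 2)*(s - 1)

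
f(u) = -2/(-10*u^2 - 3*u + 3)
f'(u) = -2*(20*u + 3)/(-10*u^2 - 3*u + 3)^2 = 2*(-20*u - 3)/(10*u^2 + 3*u - 3)^2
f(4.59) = 0.01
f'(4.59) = -0.00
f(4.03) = 0.01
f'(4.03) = -0.01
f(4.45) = 0.01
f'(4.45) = -0.00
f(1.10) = 0.16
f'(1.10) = -0.33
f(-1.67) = 0.10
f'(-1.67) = 0.15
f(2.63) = 0.03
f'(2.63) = -0.02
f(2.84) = 0.02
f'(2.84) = -0.02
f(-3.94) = 0.01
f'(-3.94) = 0.01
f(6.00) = 0.01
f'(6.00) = 0.00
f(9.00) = 0.00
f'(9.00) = 0.00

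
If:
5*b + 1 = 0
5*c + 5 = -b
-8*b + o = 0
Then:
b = -1/5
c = -24/25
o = -8/5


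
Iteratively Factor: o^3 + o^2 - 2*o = (o + 2)*(o^2 - o) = o*(o + 2)*(o - 1)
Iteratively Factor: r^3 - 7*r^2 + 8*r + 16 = (r + 1)*(r^2 - 8*r + 16) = (r - 4)*(r + 1)*(r - 4)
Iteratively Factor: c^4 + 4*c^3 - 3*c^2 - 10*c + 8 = (c - 1)*(c^3 + 5*c^2 + 2*c - 8) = (c - 1)*(c + 4)*(c^2 + c - 2) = (c - 1)^2*(c + 4)*(c + 2)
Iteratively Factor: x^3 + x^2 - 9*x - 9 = (x + 1)*(x^2 - 9) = (x - 3)*(x + 1)*(x + 3)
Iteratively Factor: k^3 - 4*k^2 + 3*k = (k - 3)*(k^2 - k) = (k - 3)*(k - 1)*(k)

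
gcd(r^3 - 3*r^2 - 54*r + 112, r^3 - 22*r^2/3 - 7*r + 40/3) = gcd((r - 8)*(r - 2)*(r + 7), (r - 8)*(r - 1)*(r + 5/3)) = r - 8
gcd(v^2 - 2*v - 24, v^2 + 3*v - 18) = 1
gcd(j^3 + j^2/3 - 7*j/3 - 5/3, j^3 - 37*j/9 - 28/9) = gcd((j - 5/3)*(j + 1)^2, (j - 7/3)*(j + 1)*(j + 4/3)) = j + 1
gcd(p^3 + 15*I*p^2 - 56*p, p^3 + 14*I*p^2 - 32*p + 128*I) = p + 8*I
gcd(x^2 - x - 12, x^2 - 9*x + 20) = x - 4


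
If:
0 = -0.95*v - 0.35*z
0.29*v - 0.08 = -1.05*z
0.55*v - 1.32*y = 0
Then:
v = -0.03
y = -0.01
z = 0.08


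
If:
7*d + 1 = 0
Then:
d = -1/7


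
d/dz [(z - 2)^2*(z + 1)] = 3*z*(z - 2)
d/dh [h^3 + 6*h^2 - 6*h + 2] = 3*h^2 + 12*h - 6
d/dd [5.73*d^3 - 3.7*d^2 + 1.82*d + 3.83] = 17.19*d^2 - 7.4*d + 1.82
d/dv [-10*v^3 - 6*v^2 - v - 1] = -30*v^2 - 12*v - 1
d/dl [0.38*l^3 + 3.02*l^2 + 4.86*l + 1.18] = 1.14*l^2 + 6.04*l + 4.86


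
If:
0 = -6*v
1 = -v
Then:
No Solution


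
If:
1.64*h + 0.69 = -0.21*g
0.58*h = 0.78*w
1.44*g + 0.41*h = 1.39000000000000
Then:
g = 1.13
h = -0.56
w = -0.42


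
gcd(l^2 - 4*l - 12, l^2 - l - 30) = l - 6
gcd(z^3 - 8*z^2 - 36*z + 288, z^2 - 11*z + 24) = z - 8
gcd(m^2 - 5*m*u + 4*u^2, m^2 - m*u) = -m + u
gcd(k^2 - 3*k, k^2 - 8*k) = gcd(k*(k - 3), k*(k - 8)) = k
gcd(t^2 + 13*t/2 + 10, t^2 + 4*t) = t + 4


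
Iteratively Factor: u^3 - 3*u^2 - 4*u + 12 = (u + 2)*(u^2 - 5*u + 6) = (u - 2)*(u + 2)*(u - 3)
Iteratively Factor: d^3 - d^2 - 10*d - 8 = (d + 1)*(d^2 - 2*d - 8) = (d + 1)*(d + 2)*(d - 4)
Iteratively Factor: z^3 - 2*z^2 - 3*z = (z)*(z^2 - 2*z - 3) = z*(z - 3)*(z + 1)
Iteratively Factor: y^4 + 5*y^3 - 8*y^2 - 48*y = (y - 3)*(y^3 + 8*y^2 + 16*y) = y*(y - 3)*(y^2 + 8*y + 16) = y*(y - 3)*(y + 4)*(y + 4)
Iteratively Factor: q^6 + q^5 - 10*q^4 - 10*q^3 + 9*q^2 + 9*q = (q)*(q^5 + q^4 - 10*q^3 - 10*q^2 + 9*q + 9) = q*(q - 1)*(q^4 + 2*q^3 - 8*q^2 - 18*q - 9) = q*(q - 1)*(q + 3)*(q^3 - q^2 - 5*q - 3) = q*(q - 3)*(q - 1)*(q + 3)*(q^2 + 2*q + 1) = q*(q - 3)*(q - 1)*(q + 1)*(q + 3)*(q + 1)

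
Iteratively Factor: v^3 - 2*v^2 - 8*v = (v + 2)*(v^2 - 4*v) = (v - 4)*(v + 2)*(v)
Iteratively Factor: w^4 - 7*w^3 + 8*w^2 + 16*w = (w - 4)*(w^3 - 3*w^2 - 4*w) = (w - 4)^2*(w^2 + w) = w*(w - 4)^2*(w + 1)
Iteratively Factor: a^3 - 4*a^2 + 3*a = (a)*(a^2 - 4*a + 3) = a*(a - 3)*(a - 1)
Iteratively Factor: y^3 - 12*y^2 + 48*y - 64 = (y - 4)*(y^2 - 8*y + 16) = (y - 4)^2*(y - 4)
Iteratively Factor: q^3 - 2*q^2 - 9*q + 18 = (q - 2)*(q^2 - 9) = (q - 3)*(q - 2)*(q + 3)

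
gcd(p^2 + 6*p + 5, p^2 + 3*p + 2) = p + 1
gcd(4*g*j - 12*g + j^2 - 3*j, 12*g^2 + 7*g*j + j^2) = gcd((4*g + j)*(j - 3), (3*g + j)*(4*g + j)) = 4*g + j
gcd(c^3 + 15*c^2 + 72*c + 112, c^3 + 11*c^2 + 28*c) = c^2 + 11*c + 28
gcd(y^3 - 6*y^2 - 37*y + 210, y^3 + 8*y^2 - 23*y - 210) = y^2 + y - 30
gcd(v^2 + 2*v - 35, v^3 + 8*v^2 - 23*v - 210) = v^2 + 2*v - 35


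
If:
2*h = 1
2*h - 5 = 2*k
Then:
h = 1/2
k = -2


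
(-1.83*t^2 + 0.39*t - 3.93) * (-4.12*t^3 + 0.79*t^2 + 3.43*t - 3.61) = 7.5396*t^5 - 3.0525*t^4 + 10.2228*t^3 + 4.8393*t^2 - 14.8878*t + 14.1873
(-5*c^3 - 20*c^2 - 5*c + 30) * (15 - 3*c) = 15*c^4 - 15*c^3 - 285*c^2 - 165*c + 450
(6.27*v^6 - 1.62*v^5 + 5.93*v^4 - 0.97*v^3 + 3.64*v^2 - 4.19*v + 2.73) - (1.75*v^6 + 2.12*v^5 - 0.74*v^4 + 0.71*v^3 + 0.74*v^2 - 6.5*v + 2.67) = 4.52*v^6 - 3.74*v^5 + 6.67*v^4 - 1.68*v^3 + 2.9*v^2 + 2.31*v + 0.0600000000000001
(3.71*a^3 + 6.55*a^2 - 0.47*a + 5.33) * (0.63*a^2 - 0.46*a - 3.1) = 2.3373*a^5 + 2.4199*a^4 - 14.8101*a^3 - 16.7309*a^2 - 0.9948*a - 16.523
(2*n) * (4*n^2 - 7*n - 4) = 8*n^3 - 14*n^2 - 8*n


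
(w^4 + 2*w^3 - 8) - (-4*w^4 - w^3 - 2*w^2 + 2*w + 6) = 5*w^4 + 3*w^3 + 2*w^2 - 2*w - 14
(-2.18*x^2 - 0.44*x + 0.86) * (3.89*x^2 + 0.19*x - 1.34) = -8.4802*x^4 - 2.1258*x^3 + 6.183*x^2 + 0.753*x - 1.1524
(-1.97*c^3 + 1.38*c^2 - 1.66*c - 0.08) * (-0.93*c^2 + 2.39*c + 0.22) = 1.8321*c^5 - 5.9917*c^4 + 4.4086*c^3 - 3.5894*c^2 - 0.5564*c - 0.0176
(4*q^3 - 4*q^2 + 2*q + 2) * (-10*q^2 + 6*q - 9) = -40*q^5 + 64*q^4 - 80*q^3 + 28*q^2 - 6*q - 18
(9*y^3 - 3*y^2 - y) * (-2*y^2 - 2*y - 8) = -18*y^5 - 12*y^4 - 64*y^3 + 26*y^2 + 8*y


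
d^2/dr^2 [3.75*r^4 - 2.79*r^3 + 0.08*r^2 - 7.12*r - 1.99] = 45.0*r^2 - 16.74*r + 0.16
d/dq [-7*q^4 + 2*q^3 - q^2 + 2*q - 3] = -28*q^3 + 6*q^2 - 2*q + 2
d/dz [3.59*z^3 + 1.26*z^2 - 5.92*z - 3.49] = 10.77*z^2 + 2.52*z - 5.92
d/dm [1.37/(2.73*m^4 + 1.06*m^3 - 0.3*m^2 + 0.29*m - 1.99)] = (-14.9604*m^3 - 4.3566*m^2 + 0.822*m - 0.3973)/(2.73*m^4 + 1.06*m^3 - 0.3*m^2 + 0.29*m - 1.99)^2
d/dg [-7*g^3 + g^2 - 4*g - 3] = -21*g^2 + 2*g - 4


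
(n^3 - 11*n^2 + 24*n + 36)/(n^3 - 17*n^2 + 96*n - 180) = (n + 1)/(n - 5)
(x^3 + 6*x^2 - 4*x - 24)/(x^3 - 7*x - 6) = (x^2 + 4*x - 12)/(x^2 - 2*x - 3)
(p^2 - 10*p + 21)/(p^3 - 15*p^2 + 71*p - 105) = 1/(p - 5)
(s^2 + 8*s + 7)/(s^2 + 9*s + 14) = (s + 1)/(s + 2)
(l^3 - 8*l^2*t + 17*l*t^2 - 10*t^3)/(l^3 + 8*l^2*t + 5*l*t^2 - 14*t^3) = (l^2 - 7*l*t + 10*t^2)/(l^2 + 9*l*t + 14*t^2)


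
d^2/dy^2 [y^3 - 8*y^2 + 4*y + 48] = 6*y - 16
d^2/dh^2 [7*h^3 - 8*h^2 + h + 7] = 42*h - 16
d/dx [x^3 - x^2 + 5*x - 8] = 3*x^2 - 2*x + 5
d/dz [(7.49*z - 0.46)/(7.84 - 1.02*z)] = (59.417448*z - 456.698816)/(1.02*z - 7.84)^3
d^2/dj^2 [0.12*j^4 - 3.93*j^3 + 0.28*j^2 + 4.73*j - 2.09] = 1.44*j^2 - 23.58*j + 0.56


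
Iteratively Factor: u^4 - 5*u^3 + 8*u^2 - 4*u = (u - 1)*(u^3 - 4*u^2 + 4*u) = u*(u - 1)*(u^2 - 4*u + 4) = u*(u - 2)*(u - 1)*(u - 2)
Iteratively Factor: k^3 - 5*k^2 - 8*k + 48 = (k - 4)*(k^2 - k - 12) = (k - 4)^2*(k + 3)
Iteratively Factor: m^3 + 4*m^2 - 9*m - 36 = (m + 4)*(m^2 - 9) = (m + 3)*(m + 4)*(m - 3)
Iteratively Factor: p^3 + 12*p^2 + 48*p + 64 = (p + 4)*(p^2 + 8*p + 16) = (p + 4)^2*(p + 4)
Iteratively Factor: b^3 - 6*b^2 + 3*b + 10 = (b + 1)*(b^2 - 7*b + 10) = (b - 2)*(b + 1)*(b - 5)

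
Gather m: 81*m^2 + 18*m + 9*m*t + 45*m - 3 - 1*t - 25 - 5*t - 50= 81*m^2 + m*(9*t + 63) - 6*t - 78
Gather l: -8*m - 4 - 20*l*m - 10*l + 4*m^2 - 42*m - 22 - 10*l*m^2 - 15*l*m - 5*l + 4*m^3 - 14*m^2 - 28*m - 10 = l*(-10*m^2 - 35*m - 15) + 4*m^3 - 10*m^2 - 78*m - 36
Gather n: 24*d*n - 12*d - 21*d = 24*d*n - 33*d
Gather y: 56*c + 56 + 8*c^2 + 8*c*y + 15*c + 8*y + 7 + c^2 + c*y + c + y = 9*c^2 + 72*c + y*(9*c + 9) + 63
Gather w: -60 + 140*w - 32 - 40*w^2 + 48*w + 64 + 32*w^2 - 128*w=-8*w^2 + 60*w - 28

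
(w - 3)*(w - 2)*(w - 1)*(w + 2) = w^4 - 4*w^3 - w^2 + 16*w - 12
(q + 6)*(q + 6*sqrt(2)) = q^2 + 6*q + 6*sqrt(2)*q + 36*sqrt(2)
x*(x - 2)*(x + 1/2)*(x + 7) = x^4 + 11*x^3/2 - 23*x^2/2 - 7*x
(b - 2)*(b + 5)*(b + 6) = b^3 + 9*b^2 + 8*b - 60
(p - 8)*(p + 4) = p^2 - 4*p - 32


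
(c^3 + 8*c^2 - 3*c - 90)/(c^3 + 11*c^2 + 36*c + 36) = (c^2 + 2*c - 15)/(c^2 + 5*c + 6)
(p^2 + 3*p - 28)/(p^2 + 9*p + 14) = (p - 4)/(p + 2)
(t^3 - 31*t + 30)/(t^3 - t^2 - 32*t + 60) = (t - 1)/(t - 2)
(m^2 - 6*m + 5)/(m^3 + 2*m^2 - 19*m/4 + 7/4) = 4*(m - 5)/(4*m^2 + 12*m - 7)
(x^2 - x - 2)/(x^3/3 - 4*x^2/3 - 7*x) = 3*(-x^2 + x + 2)/(x*(-x^2 + 4*x + 21))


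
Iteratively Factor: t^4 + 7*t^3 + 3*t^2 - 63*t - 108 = (t + 4)*(t^3 + 3*t^2 - 9*t - 27) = (t + 3)*(t + 4)*(t^2 - 9) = (t - 3)*(t + 3)*(t + 4)*(t + 3)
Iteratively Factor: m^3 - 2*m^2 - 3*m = (m - 3)*(m^2 + m) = (m - 3)*(m + 1)*(m)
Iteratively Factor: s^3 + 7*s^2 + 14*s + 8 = (s + 1)*(s^2 + 6*s + 8) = (s + 1)*(s + 4)*(s + 2)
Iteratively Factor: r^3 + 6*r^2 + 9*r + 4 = (r + 1)*(r^2 + 5*r + 4) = (r + 1)*(r + 4)*(r + 1)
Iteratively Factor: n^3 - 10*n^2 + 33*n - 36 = (n - 3)*(n^2 - 7*n + 12) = (n - 4)*(n - 3)*(n - 3)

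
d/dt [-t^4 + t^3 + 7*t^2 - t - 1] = -4*t^3 + 3*t^2 + 14*t - 1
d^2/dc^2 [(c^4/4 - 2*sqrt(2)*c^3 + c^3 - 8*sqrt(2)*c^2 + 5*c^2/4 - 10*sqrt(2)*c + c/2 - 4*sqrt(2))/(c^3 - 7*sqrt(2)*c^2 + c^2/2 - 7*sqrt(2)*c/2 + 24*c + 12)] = (-139*c^6 - 14*sqrt(2)*c^6 - 1212*c^5 - 45*sqrt(2)*c^5 + 8730*c^4 + 7914*sqrt(2)*c^4 - 11921*sqrt(2)*c^3 - 13370*c^3 - 34272*sqrt(2)*c^2 - 36072*c^2 - 18336*sqrt(2)*c - 8688*c - 10064*sqrt(2) - 2112)/(8*c^9 - 168*sqrt(2)*c^8 + 12*c^8 - 252*sqrt(2)*c^7 + 2934*c^7 - 13678*sqrt(2)*c^6 + 4393*c^6 - 20349*sqrt(2)*c^5 + 72468*c^5 - 106932*sqrt(2)*c^4 + 105774*c^4 - 146846*sqrt(2)*c^3 + 163296*c^3 - 72576*sqrt(2)*c^2 + 174672*c^2 - 12096*sqrt(2)*c + 82944*c + 13824)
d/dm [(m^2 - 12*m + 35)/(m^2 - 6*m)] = 2*(3*m^2 - 35*m + 105)/(m^2*(m^2 - 12*m + 36))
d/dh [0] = 0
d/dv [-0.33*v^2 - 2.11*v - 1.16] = -0.66*v - 2.11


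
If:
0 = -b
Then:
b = 0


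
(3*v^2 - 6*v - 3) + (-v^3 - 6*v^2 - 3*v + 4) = -v^3 - 3*v^2 - 9*v + 1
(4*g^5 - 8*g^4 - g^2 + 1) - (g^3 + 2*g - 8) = 4*g^5 - 8*g^4 - g^3 - g^2 - 2*g + 9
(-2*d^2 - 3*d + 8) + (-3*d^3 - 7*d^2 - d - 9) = -3*d^3 - 9*d^2 - 4*d - 1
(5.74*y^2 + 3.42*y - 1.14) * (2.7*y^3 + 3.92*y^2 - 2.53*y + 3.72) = 15.498*y^5 + 31.7348*y^4 - 4.1938*y^3 + 8.2314*y^2 + 15.6066*y - 4.2408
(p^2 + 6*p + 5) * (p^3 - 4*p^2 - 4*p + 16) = p^5 + 2*p^4 - 23*p^3 - 28*p^2 + 76*p + 80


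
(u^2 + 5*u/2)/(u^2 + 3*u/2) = (2*u + 5)/(2*u + 3)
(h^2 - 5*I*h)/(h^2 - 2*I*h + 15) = h/(h + 3*I)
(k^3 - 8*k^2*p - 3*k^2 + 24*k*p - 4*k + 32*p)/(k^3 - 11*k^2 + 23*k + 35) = (k^2 - 8*k*p - 4*k + 32*p)/(k^2 - 12*k + 35)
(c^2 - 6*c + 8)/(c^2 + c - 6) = (c - 4)/(c + 3)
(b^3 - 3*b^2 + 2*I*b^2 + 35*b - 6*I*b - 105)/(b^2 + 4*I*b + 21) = (b^2 - b*(3 + 5*I) + 15*I)/(b - 3*I)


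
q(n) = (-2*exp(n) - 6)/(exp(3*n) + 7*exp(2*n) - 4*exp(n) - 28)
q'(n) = (-2*exp(n) - 6)*(-3*exp(3*n) - 14*exp(2*n) + 4*exp(n))/(exp(3*n) + 7*exp(2*n) - 4*exp(n) - 28)^2 - 2*exp(n)/(exp(3*n) + 7*exp(2*n) - 4*exp(n) - 28)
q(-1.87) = 0.22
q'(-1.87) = 0.01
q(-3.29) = 0.22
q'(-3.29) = 0.00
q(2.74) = -0.01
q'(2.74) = 0.01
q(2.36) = -0.01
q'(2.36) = 0.03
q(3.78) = -0.00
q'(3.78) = 0.00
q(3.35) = -0.00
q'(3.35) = 0.00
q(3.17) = -0.00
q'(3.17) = 0.01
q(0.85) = -0.78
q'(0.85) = 5.62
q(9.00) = 0.00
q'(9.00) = 0.00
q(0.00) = 0.33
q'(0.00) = 0.26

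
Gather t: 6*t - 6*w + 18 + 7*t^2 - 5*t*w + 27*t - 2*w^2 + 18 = 7*t^2 + t*(33 - 5*w) - 2*w^2 - 6*w + 36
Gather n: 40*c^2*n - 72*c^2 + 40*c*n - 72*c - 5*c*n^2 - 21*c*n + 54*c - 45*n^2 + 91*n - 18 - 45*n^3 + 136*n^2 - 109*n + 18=-72*c^2 - 18*c - 45*n^3 + n^2*(91 - 5*c) + n*(40*c^2 + 19*c - 18)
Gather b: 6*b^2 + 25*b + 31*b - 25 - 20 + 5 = 6*b^2 + 56*b - 40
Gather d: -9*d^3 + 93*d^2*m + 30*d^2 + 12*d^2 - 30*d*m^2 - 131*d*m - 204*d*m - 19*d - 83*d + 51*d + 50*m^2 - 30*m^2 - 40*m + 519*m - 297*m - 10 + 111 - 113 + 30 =-9*d^3 + d^2*(93*m + 42) + d*(-30*m^2 - 335*m - 51) + 20*m^2 + 182*m + 18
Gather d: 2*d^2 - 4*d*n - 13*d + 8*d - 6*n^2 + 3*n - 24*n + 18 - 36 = 2*d^2 + d*(-4*n - 5) - 6*n^2 - 21*n - 18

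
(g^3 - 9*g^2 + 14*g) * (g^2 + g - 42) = g^5 - 8*g^4 - 37*g^3 + 392*g^2 - 588*g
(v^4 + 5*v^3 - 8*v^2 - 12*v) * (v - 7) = v^5 - 2*v^4 - 43*v^3 + 44*v^2 + 84*v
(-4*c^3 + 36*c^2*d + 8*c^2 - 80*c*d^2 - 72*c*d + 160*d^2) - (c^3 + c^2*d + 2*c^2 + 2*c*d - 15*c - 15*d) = -5*c^3 + 35*c^2*d + 6*c^2 - 80*c*d^2 - 74*c*d + 15*c + 160*d^2 + 15*d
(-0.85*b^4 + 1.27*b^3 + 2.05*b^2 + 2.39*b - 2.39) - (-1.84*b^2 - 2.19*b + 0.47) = -0.85*b^4 + 1.27*b^3 + 3.89*b^2 + 4.58*b - 2.86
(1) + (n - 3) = n - 2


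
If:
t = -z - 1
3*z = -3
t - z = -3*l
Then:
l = -1/3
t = 0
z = -1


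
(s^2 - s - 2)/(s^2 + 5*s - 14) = (s + 1)/(s + 7)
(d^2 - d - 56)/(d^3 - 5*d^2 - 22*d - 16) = (d + 7)/(d^2 + 3*d + 2)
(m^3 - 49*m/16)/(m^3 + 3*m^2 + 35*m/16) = (4*m - 7)/(4*m + 5)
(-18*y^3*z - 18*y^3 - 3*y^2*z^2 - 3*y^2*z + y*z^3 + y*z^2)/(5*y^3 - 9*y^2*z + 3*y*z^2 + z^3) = y*(-18*y^2*z - 18*y^2 - 3*y*z^2 - 3*y*z + z^3 + z^2)/(5*y^3 - 9*y^2*z + 3*y*z^2 + z^3)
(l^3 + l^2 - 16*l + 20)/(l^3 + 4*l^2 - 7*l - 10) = (l - 2)/(l + 1)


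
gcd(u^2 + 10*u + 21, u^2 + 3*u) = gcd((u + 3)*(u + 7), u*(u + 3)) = u + 3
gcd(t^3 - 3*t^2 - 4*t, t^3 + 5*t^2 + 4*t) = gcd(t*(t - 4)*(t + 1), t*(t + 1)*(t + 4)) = t^2 + t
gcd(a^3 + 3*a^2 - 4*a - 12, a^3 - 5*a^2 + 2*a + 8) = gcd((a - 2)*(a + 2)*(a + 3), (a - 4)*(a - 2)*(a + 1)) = a - 2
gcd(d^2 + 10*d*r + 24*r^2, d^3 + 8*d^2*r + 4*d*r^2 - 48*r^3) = d^2 + 10*d*r + 24*r^2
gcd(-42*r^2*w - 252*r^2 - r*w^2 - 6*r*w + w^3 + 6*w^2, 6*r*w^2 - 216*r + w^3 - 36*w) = 6*r*w + 36*r + w^2 + 6*w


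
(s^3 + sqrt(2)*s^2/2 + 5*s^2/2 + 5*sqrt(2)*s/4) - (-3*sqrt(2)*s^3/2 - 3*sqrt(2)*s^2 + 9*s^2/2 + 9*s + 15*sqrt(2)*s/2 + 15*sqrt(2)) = s^3 + 3*sqrt(2)*s^3/2 - 2*s^2 + 7*sqrt(2)*s^2/2 - 9*s - 25*sqrt(2)*s/4 - 15*sqrt(2)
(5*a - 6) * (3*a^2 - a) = 15*a^3 - 23*a^2 + 6*a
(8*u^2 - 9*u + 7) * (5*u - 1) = 40*u^3 - 53*u^2 + 44*u - 7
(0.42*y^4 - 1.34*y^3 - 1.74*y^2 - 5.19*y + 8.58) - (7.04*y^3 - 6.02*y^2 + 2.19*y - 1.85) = 0.42*y^4 - 8.38*y^3 + 4.28*y^2 - 7.38*y + 10.43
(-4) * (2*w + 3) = -8*w - 12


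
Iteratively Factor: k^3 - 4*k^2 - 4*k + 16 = (k - 2)*(k^2 - 2*k - 8) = (k - 2)*(k + 2)*(k - 4)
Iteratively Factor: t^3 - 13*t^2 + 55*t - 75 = (t - 5)*(t^2 - 8*t + 15) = (t - 5)*(t - 3)*(t - 5)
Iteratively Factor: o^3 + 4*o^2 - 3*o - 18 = (o + 3)*(o^2 + o - 6) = (o + 3)^2*(o - 2)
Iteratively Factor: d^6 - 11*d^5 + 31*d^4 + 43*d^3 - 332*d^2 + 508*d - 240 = (d - 2)*(d^5 - 9*d^4 + 13*d^3 + 69*d^2 - 194*d + 120) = (d - 2)*(d - 1)*(d^4 - 8*d^3 + 5*d^2 + 74*d - 120) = (d - 5)*(d - 2)*(d - 1)*(d^3 - 3*d^2 - 10*d + 24) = (d - 5)*(d - 2)^2*(d - 1)*(d^2 - d - 12) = (d - 5)*(d - 4)*(d - 2)^2*(d - 1)*(d + 3)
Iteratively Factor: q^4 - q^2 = (q)*(q^3 - q) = q*(q - 1)*(q^2 + q) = q*(q - 1)*(q + 1)*(q)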